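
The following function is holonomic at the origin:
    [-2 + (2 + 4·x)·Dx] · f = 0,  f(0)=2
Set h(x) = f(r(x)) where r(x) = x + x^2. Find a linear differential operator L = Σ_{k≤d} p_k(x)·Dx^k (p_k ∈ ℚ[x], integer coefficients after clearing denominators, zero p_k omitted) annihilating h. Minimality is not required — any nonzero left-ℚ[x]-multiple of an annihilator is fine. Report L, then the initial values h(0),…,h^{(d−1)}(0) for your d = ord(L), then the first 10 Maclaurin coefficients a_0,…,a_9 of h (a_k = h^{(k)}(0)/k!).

L = (-1 - 2·x) + (1 + 2·x + 2·x^2)·Dx  (order 1).
h: a_k = 2, 2, 1, -1, 3/4, -1/4, -3/8, 7/8, -61/64, 27/64, …
ICs: h(0) = 2.

f: a_k = 2, 2, -1, 1, -5/4, 7/4, -21/8, 33/8, -429/64, 715/64, …
Substitute x→r, Dx→(1/r')Dx; clear ⇒ L₀.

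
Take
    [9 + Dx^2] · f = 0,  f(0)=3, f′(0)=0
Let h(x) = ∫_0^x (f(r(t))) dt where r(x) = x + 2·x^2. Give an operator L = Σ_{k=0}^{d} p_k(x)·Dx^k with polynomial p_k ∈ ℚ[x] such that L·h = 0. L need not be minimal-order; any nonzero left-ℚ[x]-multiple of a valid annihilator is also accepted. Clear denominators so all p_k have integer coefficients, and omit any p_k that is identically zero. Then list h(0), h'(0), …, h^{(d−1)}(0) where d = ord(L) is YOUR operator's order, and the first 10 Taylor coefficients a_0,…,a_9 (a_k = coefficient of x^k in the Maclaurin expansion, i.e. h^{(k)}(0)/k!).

f: a_k = 3, 0, -27/2, 0, 81/8, 0, -243/80, 0, 2187/4480, 0, …
h₀=f(r): pull back L_f along r ⇒ L₀.
h=∫h₀ ⇒ L = L₀·Dx.
L = (9 + 108·x + 432·x^2 + 576·x^3)·Dx - 4·Dx^2 + (1 + 4·x)·Dx^3  (order 3).
h: a_k = 0, 3, 0, -9/2, -27/2, -351/40, 27/2, 19197/560, 5751/160, -9837/4480, …
ICs: h(0) = 0, h′(0) = 3, h′′(0) = 0.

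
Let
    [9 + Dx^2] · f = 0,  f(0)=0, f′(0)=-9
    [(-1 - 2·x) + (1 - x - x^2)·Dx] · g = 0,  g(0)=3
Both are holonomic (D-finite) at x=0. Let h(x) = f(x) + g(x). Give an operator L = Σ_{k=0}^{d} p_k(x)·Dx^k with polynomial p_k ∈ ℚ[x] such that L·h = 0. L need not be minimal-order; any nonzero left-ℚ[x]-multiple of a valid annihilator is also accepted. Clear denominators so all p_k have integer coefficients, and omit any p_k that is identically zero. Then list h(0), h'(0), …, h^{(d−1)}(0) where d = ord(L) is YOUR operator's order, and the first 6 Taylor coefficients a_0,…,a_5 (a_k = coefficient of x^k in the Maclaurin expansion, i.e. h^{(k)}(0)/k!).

L = (-243 - 432·x + 81·x^2 - 216·x^3 - 405·x^4 - 162·x^5) + (117 - 225·x - 36·x^2 + 297·x^3 - 54·x^4 - 243·x^5 - 81·x^6)·Dx + (-27 - 48·x + 9·x^2 - 24·x^3 - 45·x^4 - 18·x^5)·Dx^2 + (13 - 25·x - 4·x^2 + 33·x^3 - 6·x^4 - 27·x^5 - 9·x^6)·Dx^3  (order 3).
h: a_k = 3, -6, 6, 45/2, 15, 717/40, …
ICs: h(0) = 3, h′(0) = -6, h′′(0) = 12.

f: a_k = 0, -9, 0, 27/2, 0, -243/40, …
g: a_k = 3, 3, 6, 9, 15, 24, …
Weyl lclm of L_f,L_g ⇒ L₀ (ord ≤ 3).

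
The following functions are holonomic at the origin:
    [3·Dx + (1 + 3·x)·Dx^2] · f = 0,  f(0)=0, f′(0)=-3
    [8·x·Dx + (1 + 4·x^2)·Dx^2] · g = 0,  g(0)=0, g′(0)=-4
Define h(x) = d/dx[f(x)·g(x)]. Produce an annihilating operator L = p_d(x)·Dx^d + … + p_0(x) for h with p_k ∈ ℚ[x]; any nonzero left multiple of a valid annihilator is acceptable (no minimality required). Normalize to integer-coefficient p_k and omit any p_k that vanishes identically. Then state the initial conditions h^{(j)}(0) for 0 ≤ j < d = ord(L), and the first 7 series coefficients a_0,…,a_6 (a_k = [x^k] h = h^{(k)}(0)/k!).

f: a_k = 0, -3, 9/2, -9, 81/4, -243/5, 243/2, …
g: a_k = 0, -4, 0, 16/3, 0, -64/5, 0, …
Sym-product of L_f,L_g gives L₀ (≤ ord 4).
h=h₀': d/dx-closure on L₀ ⇒ L.
L = (1632 + 8496·x + 23040·x^2 + 110016·x^3 + 207360·x^4 + 269568·x^5 + 82944·x^7) + (418 + 6672·x + 44112·x^2 + 151488·x^3 + 393984·x^4 + 642816·x^5 + 725760·x^6 + 82944·x^7 + 290304·x^8)·Dx + (204 + 1844·x + 12096·x^2 + 47408·x^3 + 122880·x^4 + 240192·x^5 + 331776·x^6 + 361728·x^7 + 82944·x^8 + 165888·x^9)·Dx^2 + (25 + 246·x + 1217·x^2 + 4128·x^3 + 10624·x^4 + 22080·x^5 + 34272·x^6 + 41472·x^7 + 43776·x^8 + 13824·x^9 + 20736·x^10)·Dx^3  (order 3).
h: a_k = 0, 24, -54, 80, -285, 5544/5, -15246/5, …
ICs: h(0) = 0, h′(0) = 24, h′′(0) = -108.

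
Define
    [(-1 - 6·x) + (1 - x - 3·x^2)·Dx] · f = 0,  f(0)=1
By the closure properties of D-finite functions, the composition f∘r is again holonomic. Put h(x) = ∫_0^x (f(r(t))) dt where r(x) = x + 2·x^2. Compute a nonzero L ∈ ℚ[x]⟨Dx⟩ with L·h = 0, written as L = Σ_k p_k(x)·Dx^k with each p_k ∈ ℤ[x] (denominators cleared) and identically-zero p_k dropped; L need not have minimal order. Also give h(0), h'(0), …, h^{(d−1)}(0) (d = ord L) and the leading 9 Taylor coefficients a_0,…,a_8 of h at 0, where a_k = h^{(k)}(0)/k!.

f: a_k = 1, 1, 4, 7, 19, 40, 97, 217, 508, …
Substitute x→r, Dx→(1/r')Dx; clear ⇒ L₀.
h=∫₀ˣh₀: take L = L₀·Dx.
L = (1 + 10·x + 36·x^2 + 48·x^3)·Dx + (-1 + x + 5·x^2 + 12·x^3 + 12·x^4)·Dx^2  (order 2).
h: a_k = 0, 1, 1/2, 2, 23/4, 77/5, 46, 1009/7, 3589/8, …
ICs: h(0) = 0, h′(0) = 1.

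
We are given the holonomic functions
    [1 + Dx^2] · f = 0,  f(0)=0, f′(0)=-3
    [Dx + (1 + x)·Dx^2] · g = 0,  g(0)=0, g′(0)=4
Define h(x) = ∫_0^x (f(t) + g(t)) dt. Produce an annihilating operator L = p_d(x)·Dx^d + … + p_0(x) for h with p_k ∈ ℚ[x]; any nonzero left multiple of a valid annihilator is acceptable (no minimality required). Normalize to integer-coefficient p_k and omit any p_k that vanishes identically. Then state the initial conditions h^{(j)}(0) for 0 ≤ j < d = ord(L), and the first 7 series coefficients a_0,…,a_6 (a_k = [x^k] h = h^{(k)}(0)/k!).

L = (7 + 2·x + x^2)·Dx^2 + (3 + 5·x + 3·x^2 + x^3)·Dx^3 + (7 + 2·x + x^2)·Dx^4 + (3 + 5·x + 3·x^2 + x^3)·Dx^5  (order 5).
h: a_k = 0, 0, 1/2, -2/3, 11/24, -1/5, 31/240, …
ICs: h(0) = 0, h′(0) = 0, h′′(0) = 1, h′′′(0) = -4, h′′′′(0) = 11.

f: a_k = 0, -3, 0, 1/2, 0, -1/40, 0, …
g: a_k = 0, 4, -2, 4/3, -1, 4/5, -2/3, …
h₀=f+g: left-lcm gives L₀, ord ≤ 4.
Integrate: L := L₀·Dx.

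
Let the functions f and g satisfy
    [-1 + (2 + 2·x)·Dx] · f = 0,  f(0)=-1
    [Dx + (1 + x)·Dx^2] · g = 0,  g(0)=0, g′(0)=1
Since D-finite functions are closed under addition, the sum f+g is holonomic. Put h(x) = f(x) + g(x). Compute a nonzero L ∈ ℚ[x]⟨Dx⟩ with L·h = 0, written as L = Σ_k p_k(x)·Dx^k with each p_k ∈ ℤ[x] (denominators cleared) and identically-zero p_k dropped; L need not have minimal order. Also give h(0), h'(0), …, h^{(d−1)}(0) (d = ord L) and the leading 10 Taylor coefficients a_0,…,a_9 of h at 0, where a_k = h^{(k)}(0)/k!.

L = Dx + (5 + 5·x)·Dx^2 + (2 + 4·x + 2·x^2)·Dx^3  (order 3).
h: a_k = -1, 1/2, -3/8, 13/48, -27/128, 221/1280, -449/3072, 1817/14336, -3667/32768, 59101/589824, …
ICs: h(0) = -1, h′(0) = 1/2, h′′(0) = -3/4.

f: a_k = -1, -1/2, 1/8, -1/16, 5/128, -7/256, 21/1024, -33/2048, 429/32768, -715/65536, …
g: a_k = 0, 1, -1/2, 1/3, -1/4, 1/5, -1/6, 1/7, -1/8, 1/9, …
h₀=f+g: left-lcm gives L₀, ord ≤ 3.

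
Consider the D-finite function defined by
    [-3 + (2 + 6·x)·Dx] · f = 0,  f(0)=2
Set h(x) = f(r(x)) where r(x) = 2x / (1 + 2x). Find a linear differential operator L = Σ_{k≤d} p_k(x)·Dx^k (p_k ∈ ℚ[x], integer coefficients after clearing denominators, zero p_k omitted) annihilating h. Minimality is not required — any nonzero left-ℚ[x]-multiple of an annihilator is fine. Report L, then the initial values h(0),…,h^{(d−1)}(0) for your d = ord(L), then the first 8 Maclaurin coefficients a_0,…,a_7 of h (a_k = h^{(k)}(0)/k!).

f: a_k = 2, 3, -9/4, 27/8, -405/64, 1701/128, -15309/512, 72171/1024, …
h₀=f(r): pull back L_f along r ⇒ L₀.
L = -3 + (1 + 10·x + 16·x^2)·Dx  (order 1).
h: a_k = 2, 6, -21, 87, -1677/4, 9069/4, -106305/8, 658335/8, …
ICs: h(0) = 2.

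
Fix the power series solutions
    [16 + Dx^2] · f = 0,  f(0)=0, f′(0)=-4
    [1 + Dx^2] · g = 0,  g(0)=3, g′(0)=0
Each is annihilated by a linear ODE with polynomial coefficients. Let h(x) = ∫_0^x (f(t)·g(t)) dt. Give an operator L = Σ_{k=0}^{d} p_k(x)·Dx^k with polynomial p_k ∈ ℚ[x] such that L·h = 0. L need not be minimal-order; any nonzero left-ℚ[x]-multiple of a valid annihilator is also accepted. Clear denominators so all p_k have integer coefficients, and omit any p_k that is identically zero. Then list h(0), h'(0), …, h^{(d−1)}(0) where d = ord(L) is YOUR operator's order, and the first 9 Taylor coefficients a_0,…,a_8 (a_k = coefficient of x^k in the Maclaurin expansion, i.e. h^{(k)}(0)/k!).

f: a_k = 0, -4, 0, 32/3, 0, -128/15, 0, 1024/315, 0, …
g: a_k = 3, 0, -3/2, 0, 1/8, 0, -1/240, 0, 1/13440, …
L₀ := L_f ⊗_s L_g (sym. prod.), ord ≤ 4.
∫: right-multiply L₀ by Dx.
L = 225·Dx + 34·Dx^3 + Dx^5  (order 5).
h: a_k = 0, 0, -6, 0, 19/2, 0, -421/60, 0, 10039/3360, …
ICs: h(0) = 0, h′(0) = 0, h′′(0) = -12, h′′′(0) = 0, h′′′′(0) = 228.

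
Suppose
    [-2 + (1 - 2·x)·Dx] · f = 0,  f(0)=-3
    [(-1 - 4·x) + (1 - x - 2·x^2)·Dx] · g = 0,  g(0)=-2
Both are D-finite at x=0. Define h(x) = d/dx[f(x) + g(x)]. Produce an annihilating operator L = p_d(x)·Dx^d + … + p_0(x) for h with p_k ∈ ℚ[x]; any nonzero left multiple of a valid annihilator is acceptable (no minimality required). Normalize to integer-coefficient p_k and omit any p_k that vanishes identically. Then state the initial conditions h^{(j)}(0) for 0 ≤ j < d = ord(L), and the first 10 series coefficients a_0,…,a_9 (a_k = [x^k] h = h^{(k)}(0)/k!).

L = 12 + (3 + 12·x)·Dx + (-1 + x + 2·x^2)·Dx^2  (order 2).
h: a_k = -8, -36, -102, -280, -690, -1668, -3878, -8880, -19962, -44380, …
ICs: h(0) = -8, h′(0) = -36.

f: a_k = -3, -6, -12, -24, -48, -96, -192, -384, -768, -1536, …
g: a_k = -2, -2, -6, -10, -22, -42, -86, -170, -342, -682, …
h₀=f+g: left-lcm gives L₀, ord ≤ 2.
Differentiate: ansatz ord ≤ ord L₀ ⇒ L.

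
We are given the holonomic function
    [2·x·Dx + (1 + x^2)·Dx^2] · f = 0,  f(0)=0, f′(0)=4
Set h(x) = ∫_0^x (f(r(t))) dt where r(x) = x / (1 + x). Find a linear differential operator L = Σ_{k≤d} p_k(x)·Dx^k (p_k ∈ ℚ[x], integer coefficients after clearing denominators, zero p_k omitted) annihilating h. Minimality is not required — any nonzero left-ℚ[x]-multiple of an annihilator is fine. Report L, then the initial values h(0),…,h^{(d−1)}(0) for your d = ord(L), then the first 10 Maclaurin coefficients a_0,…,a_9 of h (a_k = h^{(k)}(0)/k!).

L = (2 + 4·x)·Dx^2 + (1 + 2·x + 2·x^2)·Dx^3  (order 3).
h: a_k = 0, 0, 2, -4/3, 2/3, 0, -8/15, 16/21, -4/7, 0, …
ICs: h(0) = 0, h′(0) = 0, h′′(0) = 4.

f: a_k = 0, 4, 0, -4/3, 0, 4/5, 0, -4/7, 0, 4/9, …
Change of var in L_f (x↦r) gives L₀.
h=∫₀ˣh₀: take L = L₀·Dx.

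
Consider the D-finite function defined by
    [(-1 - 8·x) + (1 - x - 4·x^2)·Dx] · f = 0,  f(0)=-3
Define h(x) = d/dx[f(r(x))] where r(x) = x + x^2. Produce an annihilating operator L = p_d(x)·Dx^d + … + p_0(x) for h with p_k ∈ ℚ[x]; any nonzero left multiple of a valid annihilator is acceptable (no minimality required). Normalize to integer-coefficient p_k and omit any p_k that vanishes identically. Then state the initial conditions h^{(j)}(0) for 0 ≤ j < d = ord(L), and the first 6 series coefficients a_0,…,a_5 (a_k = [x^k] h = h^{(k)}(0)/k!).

f: a_k = -3, -3, -15, -27, -87, -195, …
L₀ from L_f via x↦r, Dx↦r'^{-1}Dx.
h₀' ⇒ L via d/dx closure of L₀.
L = (12 + 78·x + 246·x^2 + 656·x^3 + 1128·x^4 + 960·x^5 + 320·x^6) + (-1 - 9·x - 9·x^2 + 66·x^3 + 220·x^4 + 312·x^5 + 224·x^6 + 64·x^7)·Dx  (order 1).
h: a_k = -3, -36, -171, -732, -3120, -12402, …
ICs: h(0) = -3.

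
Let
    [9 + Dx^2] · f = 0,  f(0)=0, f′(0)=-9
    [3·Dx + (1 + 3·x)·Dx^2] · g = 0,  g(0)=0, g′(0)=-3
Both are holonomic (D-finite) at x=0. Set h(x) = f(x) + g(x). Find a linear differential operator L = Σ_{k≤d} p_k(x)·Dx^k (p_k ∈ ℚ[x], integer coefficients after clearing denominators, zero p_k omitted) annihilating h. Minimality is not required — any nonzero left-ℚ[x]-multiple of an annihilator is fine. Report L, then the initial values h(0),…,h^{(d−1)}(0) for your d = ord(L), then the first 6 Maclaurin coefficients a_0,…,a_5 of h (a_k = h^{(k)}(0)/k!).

f: a_k = 0, -9, 0, 27/2, 0, -243/40, …
g: a_k = 0, -3, 9/2, -9, 81/4, -243/5, …
h₀=f+g: left-lcm gives L₀, ord ≤ 4.
L = (63 + 54·x + 81·x^2)·Dx + (9 + 45·x + 81·x^2 + 81·x^3)·Dx^2 + (7 + 6·x + 9·x^2)·Dx^3 + (1 + 5·x + 9·x^2 + 9·x^3)·Dx^4  (order 4).
h: a_k = 0, -12, 9/2, 9/2, 81/4, -2187/40, …
ICs: h(0) = 0, h′(0) = -12, h′′(0) = 9, h′′′(0) = 27.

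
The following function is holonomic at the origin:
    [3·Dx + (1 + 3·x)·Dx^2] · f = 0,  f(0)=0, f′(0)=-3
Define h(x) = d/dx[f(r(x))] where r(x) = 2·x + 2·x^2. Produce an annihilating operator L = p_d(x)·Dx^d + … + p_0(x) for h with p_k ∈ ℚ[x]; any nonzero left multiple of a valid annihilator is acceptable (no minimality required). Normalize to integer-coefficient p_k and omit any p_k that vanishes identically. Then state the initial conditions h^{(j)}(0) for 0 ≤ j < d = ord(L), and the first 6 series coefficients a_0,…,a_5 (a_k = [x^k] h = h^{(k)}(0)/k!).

L = (4 + 12·x + 12·x^2) + (1 + 8·x + 18·x^2 + 12·x^3)·Dx  (order 1).
h: a_k = -6, 24, -108, 504, -2376, 11232, …
ICs: h(0) = -6.

f: a_k = 0, -3, 9/2, -9, 81/4, -243/5, …
Substitute x→r, Dx→(1/r')Dx; clear ⇒ L₀.
h=h₀': d/dx-closure on L₀ ⇒ L.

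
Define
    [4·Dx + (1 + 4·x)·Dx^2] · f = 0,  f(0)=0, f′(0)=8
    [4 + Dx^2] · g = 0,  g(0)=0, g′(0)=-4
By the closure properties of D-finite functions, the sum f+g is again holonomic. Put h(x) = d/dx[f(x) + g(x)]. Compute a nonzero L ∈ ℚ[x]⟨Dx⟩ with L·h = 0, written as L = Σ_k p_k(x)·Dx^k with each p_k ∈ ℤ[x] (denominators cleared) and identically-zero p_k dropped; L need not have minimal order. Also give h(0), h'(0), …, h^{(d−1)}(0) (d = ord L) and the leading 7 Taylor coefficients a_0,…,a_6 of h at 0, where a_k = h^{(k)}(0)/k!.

f: a_k = 0, 8, -16, 128/3, -128, 2048/5, -4096/3, …
g: a_k = 0, -4, 0, 8/3, 0, -8/15, 0, …
Weyl lclm of L_f,L_g ⇒ L₀ (ord ≤ 4).
Derive L from L₀ (diff closure).
L = (400 + 128·x + 256·x^2) + (36 + 176·x + 192·x^2 + 256·x^3)·Dx + (100 + 32·x + 64·x^2)·Dx^2 + (9 + 44·x + 48·x^2 + 64·x^3)·Dx^3  (order 3).
h: a_k = 4, -32, 136, -512, 6136/3, -8192, 1474576/45, …
ICs: h(0) = 4, h′(0) = -32, h′′(0) = 272.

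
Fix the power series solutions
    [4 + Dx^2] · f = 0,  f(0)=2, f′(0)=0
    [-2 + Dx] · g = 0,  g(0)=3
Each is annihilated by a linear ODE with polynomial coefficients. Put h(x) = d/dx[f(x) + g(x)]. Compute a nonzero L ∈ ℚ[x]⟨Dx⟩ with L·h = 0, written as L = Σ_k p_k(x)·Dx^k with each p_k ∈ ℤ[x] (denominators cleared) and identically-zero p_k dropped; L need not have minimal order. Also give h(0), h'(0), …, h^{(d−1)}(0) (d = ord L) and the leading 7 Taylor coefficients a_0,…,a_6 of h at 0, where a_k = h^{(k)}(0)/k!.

f: a_k = 2, 0, -4, 0, 4/3, 0, -8/45, …
g: a_k = 3, 6, 6, 4, 2, 4/5, 4/15, …
Weyl lclm of L_f,L_g ⇒ L₀ (ord ≤ 3).
Differentiate: ansatz ord ≤ ord L₀ ⇒ L.
L = 8 - 4·Dx + 2·Dx^2 - Dx^3  (order 3).
h: a_k = 6, 4, 12, 40/3, 4, 8/15, 8/15, …
ICs: h(0) = 6, h′(0) = 4, h′′(0) = 24.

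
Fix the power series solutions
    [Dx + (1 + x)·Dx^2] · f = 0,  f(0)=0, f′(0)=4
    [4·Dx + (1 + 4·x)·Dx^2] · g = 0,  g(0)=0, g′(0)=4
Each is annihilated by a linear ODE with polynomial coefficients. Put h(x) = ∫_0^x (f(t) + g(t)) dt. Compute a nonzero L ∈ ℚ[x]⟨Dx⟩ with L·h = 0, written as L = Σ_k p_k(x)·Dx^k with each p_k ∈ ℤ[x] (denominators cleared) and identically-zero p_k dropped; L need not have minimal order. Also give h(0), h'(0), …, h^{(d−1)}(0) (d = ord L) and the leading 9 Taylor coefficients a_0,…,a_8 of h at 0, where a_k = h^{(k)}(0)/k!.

f: a_k = 0, 4, -2, 4/3, -1, 4/5, -2/3, 4/7, -1/2, …
g: a_k = 0, 4, -8, 64/3, -64, 1024/5, -2048/3, 16384/7, -8192, …
Weyl lclm of L_f,L_g ⇒ L₀ (ord ≤ 4).
∫: right-multiply L₀ by Dx.
L = 8·Dx^2 + (10 + 16·x)·Dx^3 + (1 + 5·x + 4·x^2)·Dx^4  (order 4).
h: a_k = 0, 0, 4, -10/3, 17/3, -13, 514/15, -2050/21, 4097/14, …
ICs: h(0) = 0, h′(0) = 0, h′′(0) = 8, h′′′(0) = -20.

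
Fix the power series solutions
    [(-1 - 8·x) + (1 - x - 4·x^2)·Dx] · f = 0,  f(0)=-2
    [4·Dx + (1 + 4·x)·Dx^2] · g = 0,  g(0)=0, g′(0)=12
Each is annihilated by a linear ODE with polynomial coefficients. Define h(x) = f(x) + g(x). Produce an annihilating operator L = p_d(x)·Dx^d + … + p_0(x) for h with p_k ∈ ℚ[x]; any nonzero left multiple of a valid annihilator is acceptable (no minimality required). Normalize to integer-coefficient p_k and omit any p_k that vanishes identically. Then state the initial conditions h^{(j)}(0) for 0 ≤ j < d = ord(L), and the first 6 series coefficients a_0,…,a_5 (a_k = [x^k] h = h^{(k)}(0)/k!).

L = (268 + 1616·x + 5504·x^2 + 4608·x^3 + 6144·x^4)·Dx + (11 + 360·x + 3008·x^2 + 7680·x^3 + 9472·x^4 + 10240·x^5)·Dx^2 + (-7 - 67·x - 154·x^2 + 136·x^3 + 928·x^4 + 2176·x^5 + 2048·x^6)·Dx^3  (order 3).
h: a_k = -2, 10, -34, 46, -250, 2422/5, …
ICs: h(0) = -2, h′(0) = 10, h′′(0) = -68.

f: a_k = -2, -2, -10, -18, -58, -130, …
g: a_k = 0, 12, -24, 64, -192, 3072/5, …
L₀ := lclm(L_f,L_g); ord L₀ ≤ 1+2.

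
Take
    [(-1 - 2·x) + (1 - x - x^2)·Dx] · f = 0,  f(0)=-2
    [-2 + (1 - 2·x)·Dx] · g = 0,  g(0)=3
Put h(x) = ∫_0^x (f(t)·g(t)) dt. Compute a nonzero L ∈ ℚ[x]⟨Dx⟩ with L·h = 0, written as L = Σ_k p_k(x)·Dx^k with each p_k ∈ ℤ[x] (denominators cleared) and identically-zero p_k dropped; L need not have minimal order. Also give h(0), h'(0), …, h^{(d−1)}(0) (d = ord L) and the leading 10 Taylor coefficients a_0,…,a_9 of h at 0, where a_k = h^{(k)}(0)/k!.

L = (-3 + 2·x + 6·x^2)·Dx + (1 - 3·x + x^2 + 2·x^3)·Dx^2  (order 2).
h: a_k = 0, -6, -9, -16, -57/2, -258/5, -94, -1206/7, -1269/4, -1760/3, …
ICs: h(0) = 0, h′(0) = -6.

f: a_k = -2, -2, -4, -6, -10, -16, -26, -42, -68, -110, …
g: a_k = 3, 6, 12, 24, 48, 96, 192, 384, 768, 1536, …
L₀ := L_f ⊗_s L_g (sym. prod.), ord ≤ 1.
h=∫h₀ ⇒ L = L₀·Dx.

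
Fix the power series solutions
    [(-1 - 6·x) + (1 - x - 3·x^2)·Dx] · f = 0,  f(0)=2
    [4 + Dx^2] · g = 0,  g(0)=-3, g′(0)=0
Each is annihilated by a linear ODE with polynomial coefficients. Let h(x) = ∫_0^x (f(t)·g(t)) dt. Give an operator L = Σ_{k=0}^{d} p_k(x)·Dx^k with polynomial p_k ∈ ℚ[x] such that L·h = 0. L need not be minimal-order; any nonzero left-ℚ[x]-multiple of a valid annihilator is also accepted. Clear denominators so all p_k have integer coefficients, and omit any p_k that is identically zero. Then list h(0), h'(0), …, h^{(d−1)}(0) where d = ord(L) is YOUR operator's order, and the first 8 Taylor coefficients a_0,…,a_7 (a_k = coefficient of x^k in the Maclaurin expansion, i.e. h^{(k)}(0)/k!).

f: a_k = 2, 2, 8, 14, 38, 80, 194, 434, …
g: a_k = -3, 0, 6, 0, -2, 0, 4/15, 0, …
Product ⇒ symmetric product L₀, ord ≤ 2.
∫: right-multiply L₀ by Dx.
L = (2 + 4·x + 12·x^2)·Dx + (2 + 12·x)·Dx^2 + (-1 + x + 3·x^2)·Dx^3  (order 3).
h: a_k = 0, -6, -3, -4, -15/2, -14, -80/3, -5542/105, …
ICs: h(0) = 0, h′(0) = -6, h′′(0) = -6.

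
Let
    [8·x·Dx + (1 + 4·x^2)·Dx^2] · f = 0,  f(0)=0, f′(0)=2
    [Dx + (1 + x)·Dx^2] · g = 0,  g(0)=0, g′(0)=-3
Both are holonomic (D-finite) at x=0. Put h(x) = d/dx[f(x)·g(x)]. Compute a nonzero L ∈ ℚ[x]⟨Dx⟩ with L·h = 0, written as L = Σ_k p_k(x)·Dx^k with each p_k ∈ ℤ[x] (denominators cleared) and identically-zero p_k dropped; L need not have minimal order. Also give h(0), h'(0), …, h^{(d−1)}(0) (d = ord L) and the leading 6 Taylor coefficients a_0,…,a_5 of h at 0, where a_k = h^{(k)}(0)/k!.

f: a_k = 0, 2, 0, -8/3, 0, 32/5, …
g: a_k = 0, -3, 3/2, -1, 3/4, -3/5, …
Product ⇒ symmetric product L₀, ord ≤ 4.
Derive L from L₀ (diff closure).
L = (288 + 560·x + 3584·x^2 + 8640·x^3 + 7680·x^4 + 3328·x^5 + 1024·x^7) + (258 + 1840·x + 6992·x^2 + 19264·x^3 + 29440·x^4 + 23808·x^5 + 8960·x^6 + 3072·x^7 + 3584·x^8)·Dx + (36 + 628·x + 2496·x^2 + 6192·x^3 + 12288·x^4 + 15936·x^5 + 12288·x^6 + 5376·x^7 + 3072·x^8 + 2048·x^9)·Dx^2 + (17 + 66·x + 241·x^2 + 608·x^3 + 1152·x^4 + 1728·x^5 + 2016·x^6 + 1536·x^7 + 768·x^8 + 512·x^9 + 256·x^10)·Dx^3  (order 3).
h: a_k = 0, -12, 9, 24, -25/2, -532/5, …
ICs: h(0) = 0, h′(0) = -12, h′′(0) = 18.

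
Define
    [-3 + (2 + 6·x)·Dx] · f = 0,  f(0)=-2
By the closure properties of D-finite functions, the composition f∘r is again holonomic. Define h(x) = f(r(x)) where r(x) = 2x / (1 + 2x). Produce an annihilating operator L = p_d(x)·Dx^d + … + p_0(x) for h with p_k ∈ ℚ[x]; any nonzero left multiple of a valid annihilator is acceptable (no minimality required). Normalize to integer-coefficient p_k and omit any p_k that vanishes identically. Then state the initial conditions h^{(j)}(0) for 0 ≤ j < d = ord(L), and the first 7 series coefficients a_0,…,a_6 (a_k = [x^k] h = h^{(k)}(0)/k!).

L = -3 + (1 + 10·x + 16·x^2)·Dx  (order 1).
h: a_k = -2, -6, 21, -87, 1677/4, -9069/4, 106305/8, …
ICs: h(0) = -2.

f: a_k = -2, -3, 9/4, -27/8, 405/64, -1701/128, 15309/512, …
f∘r: x↦r, Dx↦Dx/r' in L_f ⇒ L₀.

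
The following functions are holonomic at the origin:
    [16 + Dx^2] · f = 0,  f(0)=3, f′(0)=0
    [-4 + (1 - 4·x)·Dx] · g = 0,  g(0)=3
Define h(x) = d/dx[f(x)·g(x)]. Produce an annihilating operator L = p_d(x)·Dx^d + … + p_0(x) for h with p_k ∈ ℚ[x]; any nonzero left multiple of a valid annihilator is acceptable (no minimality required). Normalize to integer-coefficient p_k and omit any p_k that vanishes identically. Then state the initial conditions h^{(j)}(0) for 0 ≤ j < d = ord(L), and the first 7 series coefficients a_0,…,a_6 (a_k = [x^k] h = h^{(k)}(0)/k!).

f: a_k = 3, 0, -24, 0, 32, 0, -256/15, …
g: a_k = 3, 12, 48, 192, 768, 3072, 12288, …
L₀ := L_f ⊗_s L_g (sym. prod.), ord ≤ 2.
Derive L from L₀ (diff closure).
L = (-16 - 128·x + 256·x^2) + (-8 + 32·x)·Dx + (1 - 8·x + 16·x^2)·Dx^2  (order 2).
h: a_k = 36, 144, 864, 4992, 24960, 597504/5, 2788352/5, …
ICs: h(0) = 36, h′(0) = 144.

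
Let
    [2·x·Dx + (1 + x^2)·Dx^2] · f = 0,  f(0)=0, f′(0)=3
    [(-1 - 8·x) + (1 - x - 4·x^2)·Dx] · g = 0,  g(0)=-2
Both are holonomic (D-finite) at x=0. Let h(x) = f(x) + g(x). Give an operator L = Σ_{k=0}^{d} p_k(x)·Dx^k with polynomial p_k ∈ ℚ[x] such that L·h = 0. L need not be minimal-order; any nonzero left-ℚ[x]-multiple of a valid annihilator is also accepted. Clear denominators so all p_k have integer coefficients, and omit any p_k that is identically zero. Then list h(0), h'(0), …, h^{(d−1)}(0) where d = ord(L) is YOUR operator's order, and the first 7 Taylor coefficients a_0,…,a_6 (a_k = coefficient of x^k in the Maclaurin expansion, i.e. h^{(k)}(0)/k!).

L = (10 - 40·x - 478·x^2 - 864·x^3 - 2496·x^4 - 384·x^6)·Dx + (-28 - 246·x - 316·x^2 - 1182·x^3 - 752·x^4 - 2048·x^5 - 48·x^6 - 384·x^7)·Dx^2 + (5 + 8·x + 32·x^2 - 104·x^3 - 197·x^4 - 128·x^5 - 288·x^6 - 16·x^7 - 64·x^8)·Dx^3  (order 3).
h: a_k = -2, 1, -10, -19, -58, -647/5, -362, …
ICs: h(0) = -2, h′(0) = 1, h′′(0) = -20.

f: a_k = 0, 3, 0, -1, 0, 3/5, 0, …
g: a_k = -2, -2, -10, -18, -58, -130, -362, …
Weyl lclm of L_f,L_g ⇒ L₀ (ord ≤ 3).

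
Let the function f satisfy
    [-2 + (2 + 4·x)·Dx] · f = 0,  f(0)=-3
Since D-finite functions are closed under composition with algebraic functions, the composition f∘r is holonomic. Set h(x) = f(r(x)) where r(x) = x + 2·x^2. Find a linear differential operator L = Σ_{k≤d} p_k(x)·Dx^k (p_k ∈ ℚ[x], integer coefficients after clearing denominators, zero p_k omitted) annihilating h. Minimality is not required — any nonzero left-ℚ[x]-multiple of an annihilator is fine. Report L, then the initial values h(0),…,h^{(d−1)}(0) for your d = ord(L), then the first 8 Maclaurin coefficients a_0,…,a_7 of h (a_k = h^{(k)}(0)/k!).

L = (-1 - 4·x) + (1 + 2·x + 4·x^2)·Dx  (order 1).
h: a_k = -3, -3, -9/2, 9/2, -9/8, -45/8, 171/16, -63/16, …
ICs: h(0) = -3.

f: a_k = -3, -3, 3/2, -3/2, 15/8, -21/8, 63/16, -99/16, …
L₀ from L_f via x↦r, Dx↦r'^{-1}Dx.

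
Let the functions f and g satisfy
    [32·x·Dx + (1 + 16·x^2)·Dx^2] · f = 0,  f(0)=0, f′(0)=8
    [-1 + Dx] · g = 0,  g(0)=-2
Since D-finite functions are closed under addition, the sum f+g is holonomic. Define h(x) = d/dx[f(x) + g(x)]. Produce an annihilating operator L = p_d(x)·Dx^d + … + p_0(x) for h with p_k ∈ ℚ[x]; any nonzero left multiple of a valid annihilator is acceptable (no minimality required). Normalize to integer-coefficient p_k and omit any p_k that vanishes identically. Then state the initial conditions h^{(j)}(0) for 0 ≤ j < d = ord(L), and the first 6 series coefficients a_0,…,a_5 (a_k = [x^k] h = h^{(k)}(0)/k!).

L = (32 - 32·x - 1536·x^2 - 512·x^3) + (-33 + 1504·x^2 - 256·x^4)·Dx + (1 + 32·x + 32·x^2 + 512·x^3 + 256·x^4)·Dx^2  (order 2).
h: a_k = 6, -2, -129, -1/3, 24575/12, -1/60, …
ICs: h(0) = 6, h′(0) = -2.

f: a_k = 0, 8, 0, -128/3, 0, 2048/5, …
g: a_k = -2, -2, -1, -1/3, -1/12, -1/60, …
h₀=f+g: left-lcm gives L₀, ord ≤ 3.
h=h₀': d/dx-closure on L₀ ⇒ L.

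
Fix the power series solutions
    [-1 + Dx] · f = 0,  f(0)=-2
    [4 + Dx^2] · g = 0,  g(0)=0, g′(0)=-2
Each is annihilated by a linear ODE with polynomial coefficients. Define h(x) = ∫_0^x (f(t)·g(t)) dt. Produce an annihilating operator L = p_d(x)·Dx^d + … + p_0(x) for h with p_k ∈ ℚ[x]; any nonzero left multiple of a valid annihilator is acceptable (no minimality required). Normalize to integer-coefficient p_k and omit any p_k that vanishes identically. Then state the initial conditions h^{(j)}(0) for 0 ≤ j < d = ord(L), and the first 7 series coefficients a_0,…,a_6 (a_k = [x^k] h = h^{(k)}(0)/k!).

L = 5·Dx - 2·Dx^2 + Dx^3  (order 3).
h: a_k = 0, 0, 2, 4/3, -1/6, -2/5, -19/180, …
ICs: h(0) = 0, h′(0) = 0, h′′(0) = 4.

f: a_k = -2, -2, -1, -1/3, -1/12, -1/60, -1/360, …
g: a_k = 0, -2, 0, 4/3, 0, -4/15, 0, …
f·g: L₀ = L_f ⊗_s L_g, ord ≤ 1·2.
h=∫h₀ ⇒ L = L₀·Dx.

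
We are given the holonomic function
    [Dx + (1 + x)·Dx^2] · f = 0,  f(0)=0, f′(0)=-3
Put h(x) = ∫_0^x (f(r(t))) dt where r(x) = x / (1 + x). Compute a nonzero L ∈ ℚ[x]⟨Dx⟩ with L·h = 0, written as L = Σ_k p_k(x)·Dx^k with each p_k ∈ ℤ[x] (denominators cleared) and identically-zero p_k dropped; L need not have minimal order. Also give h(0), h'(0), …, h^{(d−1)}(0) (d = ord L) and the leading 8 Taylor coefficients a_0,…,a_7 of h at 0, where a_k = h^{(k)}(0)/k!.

L = (3 + 4·x)·Dx^2 + (1 + 3·x + 2·x^2)·Dx^3  (order 3).
h: a_k = 0, 0, -3/2, 3/2, -7/4, 9/4, -31/10, 9/2, …
ICs: h(0) = 0, h′(0) = 0, h′′(0) = -3.

f: a_k = 0, -3, 3/2, -1, 3/4, -3/5, 1/2, -3/7, …
f∘r: x↦r, Dx↦Dx/r' in L_f ⇒ L₀.
Integrate: L := L₀·Dx.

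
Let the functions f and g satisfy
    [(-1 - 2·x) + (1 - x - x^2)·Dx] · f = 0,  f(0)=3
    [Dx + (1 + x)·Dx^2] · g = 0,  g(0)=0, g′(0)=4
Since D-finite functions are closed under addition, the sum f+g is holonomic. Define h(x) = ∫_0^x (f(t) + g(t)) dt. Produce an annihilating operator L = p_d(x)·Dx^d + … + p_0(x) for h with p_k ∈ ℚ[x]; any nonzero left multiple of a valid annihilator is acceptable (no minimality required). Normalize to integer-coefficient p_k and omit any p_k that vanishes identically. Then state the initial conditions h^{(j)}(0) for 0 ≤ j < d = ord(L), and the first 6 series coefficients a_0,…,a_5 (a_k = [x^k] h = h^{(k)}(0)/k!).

f: a_k = 3, 3, 6, 9, 15, 24, …
g: a_k = 0, 4, -2, 4/3, -1, 4/5, …
f+g: L₀ = lclm(L_f,L_g), ord ≤ 1+2.
Integrate: L := L₀·Dx.
L = (26 + 70·x + 76·x^2 + 36·x^3 + 12·x^4)·Dx^2 + (16 + 84·x + 160·x^2 + 144·x^3 + 74·x^4 + 20·x^5)·Dx^3 + (-5 - 11·x + x^2 + 23·x^3 + 29·x^4 + 17·x^5 + 4·x^6)·Dx^4  (order 4).
h: a_k = 0, 3, 7/2, 4/3, 31/12, 14/5, …
ICs: h(0) = 0, h′(0) = 3, h′′(0) = 7, h′′′(0) = 8.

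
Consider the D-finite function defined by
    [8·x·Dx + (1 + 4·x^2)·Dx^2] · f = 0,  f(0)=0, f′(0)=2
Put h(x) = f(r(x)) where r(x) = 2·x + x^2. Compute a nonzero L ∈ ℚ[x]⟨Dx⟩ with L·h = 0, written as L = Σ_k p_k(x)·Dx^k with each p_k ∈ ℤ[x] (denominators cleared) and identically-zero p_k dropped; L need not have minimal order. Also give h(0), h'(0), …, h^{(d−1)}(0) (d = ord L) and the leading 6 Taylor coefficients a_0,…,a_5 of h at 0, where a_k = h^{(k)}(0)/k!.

L = (-1 + 32·x + 64·x^2 + 48·x^3 + 12·x^4)·Dx + (1 + x + 16·x^2 + 32·x^3 + 20·x^4 + 4·x^5)·Dx^2  (order 2).
h: a_k = 0, 4, 2, -64/3, -32, 944/5, …
ICs: h(0) = 0, h′(0) = 4.

f: a_k = 0, 2, 0, -8/3, 0, 32/5, …
Substitute x→r, Dx→(1/r')Dx; clear ⇒ L₀.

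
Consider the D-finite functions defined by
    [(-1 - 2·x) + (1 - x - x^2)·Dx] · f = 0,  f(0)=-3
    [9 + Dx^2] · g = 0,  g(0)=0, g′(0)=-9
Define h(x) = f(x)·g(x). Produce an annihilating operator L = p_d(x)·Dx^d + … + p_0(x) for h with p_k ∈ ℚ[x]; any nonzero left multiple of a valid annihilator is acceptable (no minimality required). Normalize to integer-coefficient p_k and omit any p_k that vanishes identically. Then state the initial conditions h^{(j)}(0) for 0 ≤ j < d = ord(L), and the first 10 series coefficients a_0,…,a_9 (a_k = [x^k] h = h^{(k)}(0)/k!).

L = (-7 + 9·x + 9·x^2) + (2 + 4·x)·Dx + (-1 + x + x^2)·Dx^2  (order 2).
h: a_k = 0, 27, 27, 27/2, 81/2, 2889/40, 4509/40, 20277/112, 164511/560, 425871/896, …
ICs: h(0) = 0, h′(0) = 27.

f: a_k = -3, -3, -6, -9, -15, -24, -39, -63, -102, -165, …
g: a_k = 0, -9, 0, 27/2, 0, -243/40, 0, 729/560, 0, -729/4480, …
Product ⇒ symmetric product L₀, ord ≤ 2.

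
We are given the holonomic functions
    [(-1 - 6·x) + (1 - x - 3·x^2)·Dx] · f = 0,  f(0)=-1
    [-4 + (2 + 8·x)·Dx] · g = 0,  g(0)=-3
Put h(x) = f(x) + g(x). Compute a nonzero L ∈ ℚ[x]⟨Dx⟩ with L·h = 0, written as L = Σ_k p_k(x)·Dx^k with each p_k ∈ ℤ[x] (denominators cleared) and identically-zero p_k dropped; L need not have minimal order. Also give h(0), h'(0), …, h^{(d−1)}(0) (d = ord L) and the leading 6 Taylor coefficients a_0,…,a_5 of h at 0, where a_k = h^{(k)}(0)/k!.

f: a_k = -1, -1, -4, -7, -19, -40, …
g: a_k = -3, -6, 6, -12, 30, -84, …
f+g: L₀ = lclm(L_f,L_g), ord ≤ 1+1.
L = (-20 - 120·x - 216·x^2 - 360·x^3) + (12 + 74·x + 306·x^2 + 744·x^3 + 900·x^4)·Dx + (1 - 9·x - 73·x^2 - 18·x^3 + 354·x^4 + 360·x^5)·Dx^2  (order 2).
h: a_k = -4, -7, 2, -19, 11, -124, …
ICs: h(0) = -4, h′(0) = -7.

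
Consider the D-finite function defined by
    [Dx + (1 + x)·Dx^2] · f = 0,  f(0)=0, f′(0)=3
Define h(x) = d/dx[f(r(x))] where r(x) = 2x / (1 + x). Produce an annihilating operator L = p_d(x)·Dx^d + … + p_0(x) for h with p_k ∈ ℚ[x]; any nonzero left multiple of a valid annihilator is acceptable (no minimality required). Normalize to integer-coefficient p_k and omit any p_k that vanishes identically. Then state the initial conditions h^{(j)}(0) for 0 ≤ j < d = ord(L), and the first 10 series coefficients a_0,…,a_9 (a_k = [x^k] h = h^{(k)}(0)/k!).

f: a_k = 0, 3, -3/2, 1, -3/4, 3/5, -1/2, 3/7, -3/8, 1/3, …
f∘r: x↦r, Dx↦Dx/r' in L_f ⇒ L₀.
Derive L from L₀ (diff closure).
L = (4 + 6·x) + (1 + 4·x + 3·x^2)·Dx  (order 1).
h: a_k = 6, -24, 78, -240, 726, -2184, 6558, -19680, 59046, -177144, …
ICs: h(0) = 6.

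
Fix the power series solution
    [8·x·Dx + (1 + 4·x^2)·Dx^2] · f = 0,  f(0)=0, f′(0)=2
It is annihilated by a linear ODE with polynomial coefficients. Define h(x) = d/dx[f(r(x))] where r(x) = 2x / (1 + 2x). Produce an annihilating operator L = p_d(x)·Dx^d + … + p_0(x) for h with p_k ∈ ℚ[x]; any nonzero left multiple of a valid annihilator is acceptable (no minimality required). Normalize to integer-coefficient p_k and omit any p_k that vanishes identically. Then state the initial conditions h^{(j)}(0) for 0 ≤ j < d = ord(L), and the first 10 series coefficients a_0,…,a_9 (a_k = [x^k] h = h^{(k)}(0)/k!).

f: a_k = 0, 2, 0, -8/3, 0, 32/5, 0, -128/7, 0, 512/9, …
f∘r: x↦r, Dx↦Dx/r' in L_f ⇒ L₀.
Derive L from L₀ (diff closure).
L = (4 + 40·x) + (1 + 4·x + 20·x^2)·Dx  (order 1).
h: a_k = 4, -16, -16, 384, -1216, -2816, 35584, -86016, -367616, 3190784, …
ICs: h(0) = 4.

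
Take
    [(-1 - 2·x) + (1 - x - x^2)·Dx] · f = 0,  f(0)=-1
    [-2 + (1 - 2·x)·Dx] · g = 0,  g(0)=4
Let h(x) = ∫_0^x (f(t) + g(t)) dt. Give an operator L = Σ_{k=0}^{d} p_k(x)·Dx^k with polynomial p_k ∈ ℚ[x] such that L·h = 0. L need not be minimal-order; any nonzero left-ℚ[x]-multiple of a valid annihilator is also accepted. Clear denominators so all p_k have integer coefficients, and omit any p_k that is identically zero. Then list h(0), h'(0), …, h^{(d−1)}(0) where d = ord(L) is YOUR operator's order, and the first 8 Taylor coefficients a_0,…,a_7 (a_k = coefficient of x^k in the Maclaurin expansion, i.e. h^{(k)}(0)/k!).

L = (-12·x + 12·x^2 - 8·x^3)·Dx + (4 - 6·x - 6·x^2 + 16·x^3 - 16·x^4)·Dx^2 + (-1 + 5·x - 9·x^2 + 6·x^3 + 2·x^4 - 4·x^5)·Dx^3  (order 3).
h: a_k = 0, 3, 7/2, 14/3, 29/4, 59/5, 20, 243/7, …
ICs: h(0) = 0, h′(0) = 3, h′′(0) = 7.

f: a_k = -1, -1, -2, -3, -5, -8, -13, -21, …
g: a_k = 4, 8, 16, 32, 64, 128, 256, 512, …
L₀ := lclm(L_f,L_g); ord L₀ ≤ 1+1.
h=∫h₀ ⇒ L = L₀·Dx.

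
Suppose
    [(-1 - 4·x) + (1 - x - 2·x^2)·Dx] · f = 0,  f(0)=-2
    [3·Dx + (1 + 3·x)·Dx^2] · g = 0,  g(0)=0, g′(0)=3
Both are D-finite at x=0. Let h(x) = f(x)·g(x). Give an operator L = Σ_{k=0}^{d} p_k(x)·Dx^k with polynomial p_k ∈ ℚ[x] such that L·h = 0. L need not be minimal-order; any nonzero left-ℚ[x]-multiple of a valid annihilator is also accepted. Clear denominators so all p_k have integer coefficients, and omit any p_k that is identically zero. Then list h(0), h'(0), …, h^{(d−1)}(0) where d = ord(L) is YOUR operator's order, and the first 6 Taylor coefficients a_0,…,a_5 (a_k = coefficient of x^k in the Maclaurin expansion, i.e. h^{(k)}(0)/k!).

f: a_k = -2, -2, -6, -10, -22, -42, …
g: a_k = 0, 3, -9/2, 9, -81/4, 243/5, …
Product ⇒ symmetric product L₀, ord ≤ 2.
L = (7 + 24·x) + (-1 + 17·x + 30·x^2)·Dx + (-1 - 2·x + 5·x^2 + 6·x^3)·Dx^2  (order 2).
h: a_k = 0, -6, 3, -27, 39/2, -1317/10, …
ICs: h(0) = 0, h′(0) = -6.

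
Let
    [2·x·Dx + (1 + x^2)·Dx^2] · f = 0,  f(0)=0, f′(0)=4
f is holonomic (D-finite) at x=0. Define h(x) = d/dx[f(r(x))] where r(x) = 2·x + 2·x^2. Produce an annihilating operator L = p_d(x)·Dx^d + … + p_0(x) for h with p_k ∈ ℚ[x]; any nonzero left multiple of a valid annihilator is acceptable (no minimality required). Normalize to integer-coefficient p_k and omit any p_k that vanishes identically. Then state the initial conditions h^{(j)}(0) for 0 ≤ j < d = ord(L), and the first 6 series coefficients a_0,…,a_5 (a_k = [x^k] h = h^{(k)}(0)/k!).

L = (-2 + 8·x + 32·x^2 + 48·x^3 + 24·x^4) + (1 + 2·x + 4·x^2 + 16·x^3 + 20·x^4 + 8·x^5)·Dx  (order 1).
h: a_k = 8, 16, -32, -128, -32, 704, …
ICs: h(0) = 8.

f: a_k = 0, 4, 0, -4/3, 0, 4/5, …
h₀=f(r): pull back L_f along r ⇒ L₀.
Differentiate: ansatz ord ≤ ord L₀ ⇒ L.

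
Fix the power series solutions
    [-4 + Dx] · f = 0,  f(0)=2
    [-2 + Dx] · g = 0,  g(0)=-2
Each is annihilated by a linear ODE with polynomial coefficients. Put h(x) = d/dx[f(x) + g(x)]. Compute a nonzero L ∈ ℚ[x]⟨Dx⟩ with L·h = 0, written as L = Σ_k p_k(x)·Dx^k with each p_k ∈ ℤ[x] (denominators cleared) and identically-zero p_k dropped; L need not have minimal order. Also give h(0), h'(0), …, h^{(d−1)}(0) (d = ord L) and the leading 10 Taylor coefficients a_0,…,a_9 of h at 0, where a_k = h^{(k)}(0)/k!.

f: a_k = 2, 8, 16, 64/3, 64/3, 256/15, 512/45, 2048/315, 1024/315, 4096/2835, …
g: a_k = -2, -4, -4, -8/3, -4/3, -8/15, -8/45, -16/315, -4/315, -8/2835, …
L₀ := lclm(L_f,L_g); ord L₀ ≤ 1+1.
Derive L from L₀ (diff closure).
L = 8 - 6·Dx + Dx^2  (order 2).
h: a_k = 4, 24, 56, 80, 248/3, 336/5, 2032/45, 544/21, 584/45, 5456/945, …
ICs: h(0) = 4, h′(0) = 24.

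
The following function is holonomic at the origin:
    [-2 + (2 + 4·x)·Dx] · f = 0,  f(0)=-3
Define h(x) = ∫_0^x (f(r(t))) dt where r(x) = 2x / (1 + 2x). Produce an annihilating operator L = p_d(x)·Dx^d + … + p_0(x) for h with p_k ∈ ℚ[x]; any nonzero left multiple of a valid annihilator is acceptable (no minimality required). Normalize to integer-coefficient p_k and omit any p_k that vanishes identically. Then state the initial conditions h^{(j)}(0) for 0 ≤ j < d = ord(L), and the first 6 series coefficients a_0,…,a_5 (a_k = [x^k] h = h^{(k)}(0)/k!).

f: a_k = -3, -3, 3/2, -3/2, 15/8, -21/8, …
h₀=f(r): pull back L_f along r ⇒ L₀.
h=∫h₀ ⇒ L = L₀·Dx.
L = -2·Dx + (1 + 8·x + 12·x^2)·Dx^2  (order 2).
h: a_k = 0, -3, -3, 6, -15, 222/5, …
ICs: h(0) = 0, h′(0) = -3.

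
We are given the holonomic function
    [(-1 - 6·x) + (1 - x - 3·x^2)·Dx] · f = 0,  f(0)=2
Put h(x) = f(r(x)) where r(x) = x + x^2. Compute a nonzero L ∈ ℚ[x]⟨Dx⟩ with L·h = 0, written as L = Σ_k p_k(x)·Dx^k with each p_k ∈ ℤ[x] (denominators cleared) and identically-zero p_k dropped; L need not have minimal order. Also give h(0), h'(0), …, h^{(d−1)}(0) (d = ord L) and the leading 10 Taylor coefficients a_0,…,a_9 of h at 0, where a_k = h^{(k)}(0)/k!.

L = (1 + 8·x + 18·x^2 + 12·x^3) + (-1 + x + 4·x^2 + 6·x^3 + 3·x^4)·Dx  (order 1).
h: a_k = 2, 2, 10, 30, 88, 274, 836, 2550, 7802, 23840, …
ICs: h(0) = 2.

f: a_k = 2, 2, 8, 14, 38, 80, 194, 434, 1016, 2318, …
L₀ from L_f via x↦r, Dx↦r'^{-1}Dx.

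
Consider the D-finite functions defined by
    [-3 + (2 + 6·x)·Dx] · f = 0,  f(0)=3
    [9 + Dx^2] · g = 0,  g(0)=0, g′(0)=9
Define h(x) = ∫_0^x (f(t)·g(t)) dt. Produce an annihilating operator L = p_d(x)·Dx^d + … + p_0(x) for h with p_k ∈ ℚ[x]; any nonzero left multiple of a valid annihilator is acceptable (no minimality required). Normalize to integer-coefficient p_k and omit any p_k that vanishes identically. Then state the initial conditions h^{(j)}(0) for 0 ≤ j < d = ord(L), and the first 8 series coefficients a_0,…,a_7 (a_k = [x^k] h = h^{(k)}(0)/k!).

f: a_k = 3, 9/2, -27/8, 81/16, -1215/128, 5103/256, -45927/1024, 216513/2048, …
g: a_k = 0, 9, 0, -27/2, 0, 243/40, 0, -729/560, …
f·g: L₀ = L_f ⊗_s L_g, ord ≤ 1·2.
Integrate: L := L₀·Dx.
L = (63 + 216·x + 324·x^2)·Dx + (-12 - 36·x)·Dx^2 + (4 + 24·x + 36·x^2)·Dx^3  (order 3).
h: a_k = 0, 0, 27/2, 27/2, -567/32, -243/80, -4617/1280, 177147/8960, …
ICs: h(0) = 0, h′(0) = 0, h′′(0) = 27.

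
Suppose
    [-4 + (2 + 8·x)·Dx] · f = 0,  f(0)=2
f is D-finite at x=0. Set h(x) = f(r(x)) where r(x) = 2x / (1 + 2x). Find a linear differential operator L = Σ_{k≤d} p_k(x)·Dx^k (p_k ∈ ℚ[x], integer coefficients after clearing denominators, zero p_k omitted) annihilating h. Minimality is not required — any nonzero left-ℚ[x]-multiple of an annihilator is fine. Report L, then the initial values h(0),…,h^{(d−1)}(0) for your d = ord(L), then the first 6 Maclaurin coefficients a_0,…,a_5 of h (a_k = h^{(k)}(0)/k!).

L = -4 + (1 + 12·x + 20·x^2)·Dx  (order 1).
h: a_k = 2, 8, -32, 160, -960, 6528, …
ICs: h(0) = 2.

f: a_k = 2, 4, -4, 8, -20, 56, …
Substitute x→r, Dx→(1/r')Dx; clear ⇒ L₀.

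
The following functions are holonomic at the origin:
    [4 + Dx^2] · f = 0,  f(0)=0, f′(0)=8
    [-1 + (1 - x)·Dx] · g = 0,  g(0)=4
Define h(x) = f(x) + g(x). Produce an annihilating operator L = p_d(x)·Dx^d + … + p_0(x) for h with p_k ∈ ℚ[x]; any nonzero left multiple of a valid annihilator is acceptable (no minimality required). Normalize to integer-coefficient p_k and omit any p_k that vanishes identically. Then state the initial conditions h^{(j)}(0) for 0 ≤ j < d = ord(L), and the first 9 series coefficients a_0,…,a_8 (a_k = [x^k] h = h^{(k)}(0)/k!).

f: a_k = 0, 8, 0, -16/3, 0, 16/15, 0, -32/315, 0, …
g: a_k = 4, 4, 4, 4, 4, 4, 4, 4, 4, …
f+g: L₀ = lclm(L_f,L_g), ord ≤ 2+1.
L = (-20 + 16·x - 8·x^2) + (12 - 28·x + 24·x^2 - 8·x^3)·Dx + (-5 + 4·x - 2·x^2)·Dx^2 + (3 - 7·x + 6·x^2 - 2·x^3)·Dx^3  (order 3).
h: a_k = 4, 12, 4, -4/3, 4, 76/15, 4, 1228/315, 4, …
ICs: h(0) = 4, h′(0) = 12, h′′(0) = 8.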